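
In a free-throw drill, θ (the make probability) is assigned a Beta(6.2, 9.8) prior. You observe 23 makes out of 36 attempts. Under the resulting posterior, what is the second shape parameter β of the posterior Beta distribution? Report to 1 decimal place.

The Beta prior is conjugate to a Binomial/Bernoulli likelihood; the update adds successes to α and failures to β.
Posterior: Beta(α+k, β+n−k) = Beta(6.2+23, 9.8+13) = Beta(29.2, 22.8).
Posterior β = 22.8.

22.8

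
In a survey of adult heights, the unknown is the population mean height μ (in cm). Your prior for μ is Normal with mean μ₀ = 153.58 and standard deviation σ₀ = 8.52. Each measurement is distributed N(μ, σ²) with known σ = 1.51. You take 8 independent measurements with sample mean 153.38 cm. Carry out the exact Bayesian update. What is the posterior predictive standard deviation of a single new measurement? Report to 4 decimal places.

For Normal data with known variance σ², a Normal(μ₀, σ₀²) prior on μ is conjugate. Posterior precision = 1/σ₀² + n/σ²; posterior mean is the precision-weighted average of μ₀ and x̄.
σ₀² = 8.52² = 72.5904, σ² = 1.51² = 2.2801; σ² + n·σ₀² = 2.2801 + 8·72.5904 = 583.0033.
Posterior precision = 1/σ₀² + n/σ² = 1/72.5904 + 8/2.2801 = (σ² + n·σ₀²)/(σ₀²σ²) = 583.0033/(72.5904·2.2801); posterior variance σₙ² = σ₀²σ²/(σ² + n·σ₀²) = 72.5904·2.2801/583.0033 = 0.283898.
Predictive variance for one new observation = σₙ² + σ² = 72.5904·2.2801/583.0033 + 2.2801 = σ²·(σ₀² + 583.0033)/583.0033 = 2.2801·655.5937/583.0033 = 2.563998; SD = √(2.2801·655.5937/583.0033) = 1.6012.

1.6012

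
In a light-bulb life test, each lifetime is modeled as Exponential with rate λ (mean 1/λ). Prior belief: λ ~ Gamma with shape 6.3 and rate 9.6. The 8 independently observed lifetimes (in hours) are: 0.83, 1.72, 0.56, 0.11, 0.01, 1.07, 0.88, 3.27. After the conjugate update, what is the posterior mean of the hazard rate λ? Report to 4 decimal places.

With a Gamma(shape α, rate β) prior on the exponential rate λ, the posterior after n observations with total T = Σxᵢ is Gamma(α+n, β+T).
Sum of observations T = 8.45 hours; n = 8.
Posterior: Gamma(6.3+8, 9.6+8.45) = Gamma(14.3, 18.05).
Posterior mean of λ = α/β = 14.3/18.05 = 0.7922.

0.7922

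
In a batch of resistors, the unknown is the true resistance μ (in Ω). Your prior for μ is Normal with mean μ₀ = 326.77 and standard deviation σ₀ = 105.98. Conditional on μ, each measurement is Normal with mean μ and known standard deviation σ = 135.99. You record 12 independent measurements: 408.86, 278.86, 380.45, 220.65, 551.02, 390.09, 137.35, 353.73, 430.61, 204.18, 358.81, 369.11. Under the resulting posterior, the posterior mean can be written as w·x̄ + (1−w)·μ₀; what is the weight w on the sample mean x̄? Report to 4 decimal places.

For Normal data with known variance σ², a Normal(μ₀, σ₀²) prior on μ is conjugate. Posterior precision = 1/σ₀² + n/σ²; posterior mean is the precision-weighted average of μ₀ and x̄.
σ₀² = 105.98² = 11231.7604, σ² = 135.99² = 18493.2801. Prior precision 1/σ₀² = 1/11231.7604; data precision n/σ² = 12/18493.2801.
w = (n/σ²)/(1/σ₀² + n/σ²) = n·σ₀²/(σ² + n·σ₀²) = 12·11231.7604/(18493.2801 + 12·11231.7604) = 134781.1248/153274.4049 = 0.8793.

0.8793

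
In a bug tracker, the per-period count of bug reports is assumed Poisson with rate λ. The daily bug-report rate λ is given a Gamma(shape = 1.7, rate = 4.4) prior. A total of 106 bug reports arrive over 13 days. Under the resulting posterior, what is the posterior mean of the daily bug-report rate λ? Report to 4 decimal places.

With a Gamma(shape α, rate β) prior, the Poisson likelihood is conjugate: the posterior is Gamma(α + ΣXᵢ, β + n).
Posterior: Gamma(α+S, β+n) = Gamma(1.7+106, 4.4+13) = Gamma(107.7, 17.4).
Posterior mean = α/β = 107.7/17.4 = 6.1897.

6.1897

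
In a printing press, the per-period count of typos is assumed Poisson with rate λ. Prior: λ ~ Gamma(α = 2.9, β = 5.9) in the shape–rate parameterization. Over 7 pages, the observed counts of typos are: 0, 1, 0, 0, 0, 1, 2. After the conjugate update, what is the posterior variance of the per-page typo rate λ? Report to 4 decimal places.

With a Gamma(shape α, rate β) prior, the Poisson likelihood is conjugate: the posterior is Gamma(α + ΣXᵢ, β + n).
Sum of counts S = 4 over n = 7 pages.
Posterior: Gamma(α+S, β+n) = Gamma(2.9+4, 5.9+7) = Gamma(6.9, 12.9).
Var = α/β² = 6.9/12.9² = 0.0415.

0.0415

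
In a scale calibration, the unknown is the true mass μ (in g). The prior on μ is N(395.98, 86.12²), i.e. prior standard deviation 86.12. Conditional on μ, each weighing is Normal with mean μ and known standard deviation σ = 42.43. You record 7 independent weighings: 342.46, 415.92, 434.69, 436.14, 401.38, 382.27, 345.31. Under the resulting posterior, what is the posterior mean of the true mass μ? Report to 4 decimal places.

394.0898

For Normal data with known variance σ², a Normal(μ₀, σ₀²) prior on μ is conjugate. Posterior precision = 1/σ₀² + n/σ²; posterior mean is the precision-weighted average of μ₀ and x̄.
Σxᵢ = 342.46 + 415.92 + 434.69 + 436.14 + 401.38 + 382.27 + 345.31 = 2758.17, so n·x̄ = 2758.17.
σ₀² = 86.12² = 7416.6544, σ² = 42.43² = 1800.3049; σ² + n·σ₀² = 1800.3049 + 7·7416.6544 = 53716.8857.
Posterior mean = (μ₀/σ₀² + n·x̄/σ²)/(1/σ₀² + n/σ²) = (σ²·μ₀ + σ₀²·n·x̄)/(σ² + n·σ₀²) = (1800.3049·395.98 + 7416.6544·2758.17)/53716.8857 = 21169278.40075/53716.8857 = 394.0898.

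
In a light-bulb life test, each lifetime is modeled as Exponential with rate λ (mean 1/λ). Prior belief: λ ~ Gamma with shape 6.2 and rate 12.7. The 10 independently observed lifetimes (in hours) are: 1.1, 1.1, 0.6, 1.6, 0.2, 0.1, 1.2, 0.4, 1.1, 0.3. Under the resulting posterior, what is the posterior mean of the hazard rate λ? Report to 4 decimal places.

With a Gamma(shape α, rate β) prior on the exponential rate λ, the posterior after n observations with total T = Σxᵢ is Gamma(α+n, β+T).
Sum of observations T = 7.7 hours; n = 10.
Posterior: Gamma(6.2+10, 12.7+7.7) = Gamma(16.2, 20.4).
Posterior mean of λ = α/β = 16.2/20.4 = 0.7941.

0.7941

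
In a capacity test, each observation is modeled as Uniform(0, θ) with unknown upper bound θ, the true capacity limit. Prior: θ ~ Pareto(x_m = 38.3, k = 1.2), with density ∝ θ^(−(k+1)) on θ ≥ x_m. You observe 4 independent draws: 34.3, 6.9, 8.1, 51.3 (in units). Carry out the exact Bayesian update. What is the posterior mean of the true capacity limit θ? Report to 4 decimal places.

63.5143

A Pareto(scale x_m, shape k) prior on the upper bound θ of Uniform(0, θ) is conjugate: posterior is Pareto(max(x_m, max xᵢ), k + n).
Sample maximum = 51.3; prior scale x_m = 38.3 → posterior scale = max = 51.3.
Posterior shape = 1.2 + 4 = 5.2.
E[θ|data] = k·x_m/(k−1) = 5.2·51.3/4.2 = 63.5143.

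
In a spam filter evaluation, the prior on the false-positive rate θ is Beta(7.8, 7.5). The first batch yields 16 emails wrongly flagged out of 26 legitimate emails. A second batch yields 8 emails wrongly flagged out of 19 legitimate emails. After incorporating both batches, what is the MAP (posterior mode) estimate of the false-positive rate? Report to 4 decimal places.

The Beta prior is conjugate to a Binomial/Bernoulli likelihood; the update adds successes to α and failures to β.
After batch 1: Beta(7.8+16, 7.5+10) = Beta(23.8, 17.5).
After batch 2: Beta(23.8+8, 17.5+11) = Beta(31.8, 28.5).
Mode of Beta(a,b) for a,b>1 is (a−1)/(a+b−2) = 30.8/58.3 = 0.5283.

0.5283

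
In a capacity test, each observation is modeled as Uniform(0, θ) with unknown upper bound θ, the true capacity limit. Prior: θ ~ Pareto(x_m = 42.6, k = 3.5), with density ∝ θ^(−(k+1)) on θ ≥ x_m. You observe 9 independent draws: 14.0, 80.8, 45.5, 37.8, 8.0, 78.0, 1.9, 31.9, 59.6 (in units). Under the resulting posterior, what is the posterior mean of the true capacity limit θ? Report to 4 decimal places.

A Pareto(scale x_m, shape k) prior on the upper bound θ of Uniform(0, θ) is conjugate: posterior is Pareto(max(x_m, max xᵢ), k + n).
Sample maximum = 80.8; prior scale x_m = 42.6 → posterior scale = max = 80.8.
Posterior shape = 3.5 + 9 = 12.5.
E[θ|data] = k·x_m/(k−1) = 12.5·80.8/11.5 = 87.8261.

87.8261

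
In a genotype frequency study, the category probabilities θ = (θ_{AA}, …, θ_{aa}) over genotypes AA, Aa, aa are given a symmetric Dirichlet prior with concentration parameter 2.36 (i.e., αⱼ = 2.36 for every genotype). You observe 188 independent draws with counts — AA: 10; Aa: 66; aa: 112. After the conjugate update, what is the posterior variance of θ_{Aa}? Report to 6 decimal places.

The Dirichlet prior is conjugate to the Multinomial likelihood: each posterior αⱼ = prior αⱼ + observed count nⱼ.
Posterior concentration: (12.36, 68.36, 114.36), total = 195.08.
Var[θ_j] = α_j(Σα−α_j)/((Σα)²(Σα+1)) = 68.36·126.72/(195.08²·196.08) = 0.001161.

0.001161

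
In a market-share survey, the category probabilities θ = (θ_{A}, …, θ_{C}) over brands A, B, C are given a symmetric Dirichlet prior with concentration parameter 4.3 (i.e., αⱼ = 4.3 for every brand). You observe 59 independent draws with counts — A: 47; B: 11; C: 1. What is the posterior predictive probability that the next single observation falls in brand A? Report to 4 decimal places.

0.7135

The Dirichlet prior is conjugate to the Multinomial likelihood: each posterior αⱼ = prior αⱼ + observed count nⱼ.
Posterior concentration: (51.3, 15.3, 5.3), total = 71.9.
P(next = A | data) = α_{A}/Σα = 0.7135.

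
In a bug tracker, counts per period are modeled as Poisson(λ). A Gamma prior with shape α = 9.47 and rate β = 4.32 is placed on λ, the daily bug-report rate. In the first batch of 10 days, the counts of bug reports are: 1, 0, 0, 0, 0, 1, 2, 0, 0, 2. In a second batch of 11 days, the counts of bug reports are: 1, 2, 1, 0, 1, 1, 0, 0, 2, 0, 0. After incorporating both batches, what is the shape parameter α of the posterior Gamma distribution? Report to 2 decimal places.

23.47

With a Gamma(shape α, rate β) prior, the Poisson likelihood is conjugate: the posterior is Gamma(α + ΣXᵢ, β + n).
Batch 1: sum of counts S = 6 over n = 10 days.
After batch 1: Gamma(α+S, β+n) = Gamma(9.47+6, 4.32+10) = Gamma(15.47, 14.32).
Batch 2: sum of counts S = 8 over n = 11 days.
After batch 2: Gamma(α+S, β+n) = Gamma(15.47+8, 14.32+11) = Gamma(23.47, 25.32).
Posterior α = 23.47.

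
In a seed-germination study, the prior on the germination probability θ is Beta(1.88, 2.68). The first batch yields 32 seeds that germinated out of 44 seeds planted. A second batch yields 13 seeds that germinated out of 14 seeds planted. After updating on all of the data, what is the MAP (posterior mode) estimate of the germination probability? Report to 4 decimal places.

The Beta prior is conjugate to a Binomial/Bernoulli likelihood; the update adds successes to α and failures to β.
After batch 1: Beta(1.88+32, 2.68+12) = Beta(33.88, 14.68).
After batch 2: Beta(33.88+13, 14.68+1) = Beta(46.88, 15.68).
Mode of Beta(a,b) for a,b>1 is (a−1)/(a+b−2) = 45.88/60.56 = 0.7576.

0.7576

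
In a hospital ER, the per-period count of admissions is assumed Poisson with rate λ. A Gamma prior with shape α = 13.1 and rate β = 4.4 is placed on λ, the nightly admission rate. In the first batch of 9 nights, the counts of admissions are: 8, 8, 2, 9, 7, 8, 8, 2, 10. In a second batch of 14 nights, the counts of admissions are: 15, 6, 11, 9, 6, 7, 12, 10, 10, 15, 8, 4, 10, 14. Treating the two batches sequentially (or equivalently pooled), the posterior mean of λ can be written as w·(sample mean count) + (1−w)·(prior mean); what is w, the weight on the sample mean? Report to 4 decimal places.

0.8394

With a Gamma(shape α, rate β) prior, the Poisson likelihood is conjugate: the posterior is Gamma(α + ΣXᵢ, β + n).
Total number of nights: n = 9 + 14 = 23.
Posterior mean = (α₀+S)/(β₀+n) = [n/(β₀+n)]·(S/n) + [β₀/(β₀+n)]·(α₀/β₀), so only n and β₀ enter the weight.
Weight on data w = n/(β₀+n) = 23/(4.4+23) = 23/27.4 = 0.8394.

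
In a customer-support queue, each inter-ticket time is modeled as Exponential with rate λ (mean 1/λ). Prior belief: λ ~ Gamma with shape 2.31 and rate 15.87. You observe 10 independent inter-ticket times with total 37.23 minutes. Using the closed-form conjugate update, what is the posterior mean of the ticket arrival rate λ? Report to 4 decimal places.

With a Gamma(shape α, rate β) prior on the exponential rate λ, the posterior after n observations with total T = Σxᵢ is Gamma(α+n, β+T).
Posterior: Gamma(2.31+10, 15.87+37.23) = Gamma(12.31, 53.10).
Posterior mean of λ = α/β = 12.31/53.10 = 0.2318.

0.2318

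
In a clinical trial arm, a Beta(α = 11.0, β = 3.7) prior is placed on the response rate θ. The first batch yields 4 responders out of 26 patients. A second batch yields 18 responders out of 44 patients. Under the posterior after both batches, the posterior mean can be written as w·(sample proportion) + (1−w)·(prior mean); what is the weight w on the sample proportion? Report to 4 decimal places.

0.8264

The Beta prior is conjugate to a Binomial/Bernoulli likelihood; the update adds successes to α and failures to β.
Total number of patients: n = 26 + 44 = 70.
Posterior mean = (α₀+k)/(α₀+β₀+n) = [n/(α₀+β₀+n)]·(k/n) + [(α₀+β₀)/(α₀+β₀+n)]·α₀/(α₀+β₀), so only n and the prior enter the weight.
The weight on the data is w = n/(α₀+β₀+n) = 70/(11.0+3.7+70) = 70/84.7 = 0.8264.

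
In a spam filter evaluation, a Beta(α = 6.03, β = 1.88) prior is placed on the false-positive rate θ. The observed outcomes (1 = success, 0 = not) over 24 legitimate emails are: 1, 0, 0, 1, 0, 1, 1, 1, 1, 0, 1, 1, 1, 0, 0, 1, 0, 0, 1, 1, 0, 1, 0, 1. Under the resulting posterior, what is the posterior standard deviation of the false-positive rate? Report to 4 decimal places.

0.0843

The Beta prior is conjugate to a Binomial/Bernoulli likelihood; the update adds successes to α and failures to β.
Posterior: Beta(α+k, β+n−k) = Beta(6.03+14, 1.88+10) = Beta(20.03, 11.88).
Var = αβ/((α+β)²(α+β+1)) = 20.03·11.88/(31.91²·32.91) = 0.00710094; SD = √0.00710094 = 0.0843.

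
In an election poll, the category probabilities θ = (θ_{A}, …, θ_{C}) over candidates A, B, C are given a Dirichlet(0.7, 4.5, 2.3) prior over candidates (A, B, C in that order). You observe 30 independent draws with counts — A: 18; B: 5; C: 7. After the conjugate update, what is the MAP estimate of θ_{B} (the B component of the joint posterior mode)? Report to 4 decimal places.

The Dirichlet prior is conjugate to the Multinomial likelihood: each posterior αⱼ = prior αⱼ + observed count nⱼ.
Posterior concentration: (18.7, 9.5, 9.3), total = 37.5.
Joint mode component: (α_{B}−1)/(Σα−K) = 8.5/34.5 = 0.2464.

0.2464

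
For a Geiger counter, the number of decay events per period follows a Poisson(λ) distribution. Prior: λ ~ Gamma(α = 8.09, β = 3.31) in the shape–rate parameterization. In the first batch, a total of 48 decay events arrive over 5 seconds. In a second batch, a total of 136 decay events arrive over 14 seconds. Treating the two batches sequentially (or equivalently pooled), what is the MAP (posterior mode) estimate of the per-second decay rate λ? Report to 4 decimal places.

8.5652

With a Gamma(shape α, rate β) prior, the Poisson likelihood is conjugate: the posterior is Gamma(α + ΣXᵢ, β + n).
After batch 1: Gamma(α+S, β+n) = Gamma(8.09+48, 3.31+5) = Gamma(56.09, 8.31).
After batch 2: Gamma(α+S, β+n) = Gamma(56.09+136, 8.31+14) = Gamma(192.09, 22.31).
Mode of Gamma(α,β) for α≥1 is (α−1)/β = 191.09/22.31 = 8.5652.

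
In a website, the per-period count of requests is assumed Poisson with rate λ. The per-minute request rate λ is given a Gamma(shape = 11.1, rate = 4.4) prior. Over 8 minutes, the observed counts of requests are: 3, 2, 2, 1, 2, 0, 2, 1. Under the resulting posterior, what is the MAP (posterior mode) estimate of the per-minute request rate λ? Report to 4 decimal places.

With a Gamma(shape α, rate β) prior, the Poisson likelihood is conjugate: the posterior is Gamma(α + ΣXᵢ, β + n).
Sum of counts S = 13 over n = 8 minutes.
Posterior: Gamma(α+S, β+n) = Gamma(11.1+13, 4.4+8) = Gamma(24.1, 12.4).
Mode of Gamma(α,β) for α≥1 is (α−1)/β = 23.1/12.4 = 1.8629.

1.8629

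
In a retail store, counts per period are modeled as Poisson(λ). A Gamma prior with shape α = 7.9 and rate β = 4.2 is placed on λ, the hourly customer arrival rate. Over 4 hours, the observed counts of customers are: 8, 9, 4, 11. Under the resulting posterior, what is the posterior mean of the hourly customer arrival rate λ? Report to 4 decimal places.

4.8659

With a Gamma(shape α, rate β) prior, the Poisson likelihood is conjugate: the posterior is Gamma(α + ΣXᵢ, β + n).
Sum of counts S = 32 over n = 4 hours.
Posterior: Gamma(α+S, β+n) = Gamma(7.9+32, 4.2+4) = Gamma(39.9, 8.2).
Posterior mean = α/β = 39.9/8.2 = 4.8659.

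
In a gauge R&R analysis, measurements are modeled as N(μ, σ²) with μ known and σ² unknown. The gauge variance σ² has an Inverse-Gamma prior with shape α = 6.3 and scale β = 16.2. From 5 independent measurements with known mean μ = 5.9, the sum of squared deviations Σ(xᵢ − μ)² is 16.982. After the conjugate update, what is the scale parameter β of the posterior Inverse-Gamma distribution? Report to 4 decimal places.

24.6910

With known mean μ and an Inverse-Gamma(α, β) prior on σ², the Normal likelihood is conjugate: posterior is Inv-Gamma(α + n/2, β + Σ(xᵢ−μ)²/2).
Posterior: Inv-Gamma(6.3 + 5/2, 16.2 + 16.982/2) = Inv-Gamma(8.80, 24.6910).
Posterior β = 24.6910.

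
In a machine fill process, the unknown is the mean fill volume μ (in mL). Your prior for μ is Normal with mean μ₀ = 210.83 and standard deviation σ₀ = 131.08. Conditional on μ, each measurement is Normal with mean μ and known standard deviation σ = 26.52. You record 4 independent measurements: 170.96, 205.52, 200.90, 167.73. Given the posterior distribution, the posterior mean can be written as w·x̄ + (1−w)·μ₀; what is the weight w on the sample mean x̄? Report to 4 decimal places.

For Normal data with known variance σ², a Normal(μ₀, σ₀²) prior on μ is conjugate. Posterior precision = 1/σ₀² + n/σ²; posterior mean is the precision-weighted average of μ₀ and x̄.
σ₀² = 131.08² = 17181.9664, σ² = 26.52² = 703.3104. Prior precision 1/σ₀² = 1/17181.9664; data precision n/σ² = 4/703.3104.
w = (n/σ²)/(1/σ₀² + n/σ²) = n·σ₀²/(σ² + n·σ₀²) = 4·17181.9664/(703.3104 + 4·17181.9664) = 68727.8656/69431.176 = 0.9899.

0.9899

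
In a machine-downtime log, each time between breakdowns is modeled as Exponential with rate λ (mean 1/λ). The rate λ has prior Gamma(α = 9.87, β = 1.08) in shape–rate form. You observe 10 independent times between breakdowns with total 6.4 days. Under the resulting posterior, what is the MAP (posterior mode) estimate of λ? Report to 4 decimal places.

With a Gamma(shape α, rate β) prior on the exponential rate λ, the posterior after n observations with total T = Σxᵢ is Gamma(α+n, β+T).
Posterior: Gamma(9.87+10, 1.08+6.4) = Gamma(19.87, 7.48).
Mode = (α−1)/β = 2.5227.

2.5227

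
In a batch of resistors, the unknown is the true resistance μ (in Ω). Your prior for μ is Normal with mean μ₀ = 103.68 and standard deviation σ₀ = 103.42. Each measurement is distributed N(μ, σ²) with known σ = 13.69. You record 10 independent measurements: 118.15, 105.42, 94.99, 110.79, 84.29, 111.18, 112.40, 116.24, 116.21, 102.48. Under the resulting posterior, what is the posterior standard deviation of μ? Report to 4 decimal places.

For Normal data with known variance σ², a Normal(μ₀, σ₀²) prior on μ is conjugate. Posterior precision = 1/σ₀² + n/σ²; posterior mean is the precision-weighted average of μ₀ and x̄.
σ₀² = 103.42² = 10695.6964, σ² = 13.69² = 187.4161; σ² + n·σ₀² = 187.4161 + 10·10695.6964 = 107144.3801.
Posterior precision = 1/σ₀² + n/σ² = 1/10695.6964 + 10/187.4161 = (σ² + n·σ₀²)/(σ₀²σ²) = 107144.3801/(10695.6964·187.4161); posterior variance σₙ² = σ₀²σ²/(σ² + n·σ₀²) = 10695.6964·187.4161/107144.3801 = 18.708827.
Posterior SD = √σₙ² = √(10695.6964·187.4161/107144.3801) = 4.3254.

4.3254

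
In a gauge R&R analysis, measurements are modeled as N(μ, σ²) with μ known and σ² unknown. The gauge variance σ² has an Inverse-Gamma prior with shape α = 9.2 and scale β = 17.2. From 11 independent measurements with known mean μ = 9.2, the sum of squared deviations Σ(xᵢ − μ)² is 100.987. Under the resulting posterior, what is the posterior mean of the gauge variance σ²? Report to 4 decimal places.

4.9411

With known mean μ and an Inverse-Gamma(α, β) prior on σ², the Normal likelihood is conjugate: posterior is Inv-Gamma(α + n/2, β + Σ(xᵢ−μ)²/2).
Posterior: Inv-Gamma(9.2 + 11/2, 17.2 + 100.987/2) = Inv-Gamma(14.70, 67.6935).
E[σ²|data] = β/(α−1) = 67.6935/13.70 = 4.9411.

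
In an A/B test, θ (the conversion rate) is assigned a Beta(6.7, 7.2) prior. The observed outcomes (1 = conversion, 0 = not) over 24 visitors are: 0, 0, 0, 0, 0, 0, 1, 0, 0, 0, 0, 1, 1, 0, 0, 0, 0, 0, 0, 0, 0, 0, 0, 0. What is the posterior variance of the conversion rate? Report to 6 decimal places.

0.004895

The Beta prior is conjugate to a Binomial/Bernoulli likelihood; the update adds successes to α and failures to β.
Posterior: Beta(α+k, β+n−k) = Beta(6.7+3, 7.2+21) = Beta(9.7, 28.2).
Var = αβ/((α+β)²(α+β+1)) = 9.7·28.2/(37.9²·38.9) = 0.004895.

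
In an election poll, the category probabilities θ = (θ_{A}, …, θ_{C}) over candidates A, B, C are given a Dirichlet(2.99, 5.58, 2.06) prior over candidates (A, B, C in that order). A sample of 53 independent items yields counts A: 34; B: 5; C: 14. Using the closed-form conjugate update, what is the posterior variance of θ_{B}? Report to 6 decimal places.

0.002145

The Dirichlet prior is conjugate to the Multinomial likelihood: each posterior αⱼ = prior αⱼ + observed count nⱼ.
Posterior concentration: (36.99, 10.58, 16.06), total = 63.63.
Var[θ_j] = α_j(Σα−α_j)/((Σα)²(Σα+1)) = 10.58·53.05/(63.63²·64.63) = 0.002145.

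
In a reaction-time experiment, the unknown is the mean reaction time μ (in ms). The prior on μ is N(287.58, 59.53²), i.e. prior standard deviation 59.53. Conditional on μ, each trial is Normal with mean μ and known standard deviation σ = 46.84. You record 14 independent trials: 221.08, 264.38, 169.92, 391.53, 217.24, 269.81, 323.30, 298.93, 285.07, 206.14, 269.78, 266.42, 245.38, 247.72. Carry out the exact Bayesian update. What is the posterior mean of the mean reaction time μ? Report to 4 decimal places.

For Normal data with known variance σ², a Normal(μ₀, σ₀²) prior on μ is conjugate. Posterior precision = 1/σ₀² + n/σ²; posterior mean is the precision-weighted average of μ₀ and x̄.
Σxᵢ = 221.08 + 264.38 + 169.92 + 391.53 + 217.24 + 269.81 + 323.30 + 298.93 + 285.07 + 206.14 + 269.78 + 266.42 + 245.38 + 247.72 = 3676.7, so n·x̄ = 3676.7.
σ₀² = 59.53² = 3543.8209, σ² = 46.84² = 2193.9856; σ² + n·σ₀² = 2193.9856 + 14·3543.8209 = 51807.4782.
Posterior mean = (μ₀/σ₀² + n·x̄/σ²)/(1/σ₀² + n/σ²) = (σ²·μ₀ + σ₀²·n·x̄)/(σ² + n·σ₀²) = (2193.9856·287.58 + 3543.8209·3676.7)/51807.4782 = 13660512.681878/51807.4782 = 263.6784.

263.6784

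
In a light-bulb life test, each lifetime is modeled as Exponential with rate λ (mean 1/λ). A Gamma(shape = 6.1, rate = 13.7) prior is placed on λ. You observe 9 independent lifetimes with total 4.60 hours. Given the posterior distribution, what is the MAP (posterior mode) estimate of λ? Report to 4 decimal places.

With a Gamma(shape α, rate β) prior on the exponential rate λ, the posterior after n observations with total T = Σxᵢ is Gamma(α+n, β+T).
Posterior: Gamma(6.1+9, 13.7+4.60) = Gamma(15.1, 18.30).
Mode = (α−1)/β = 0.7705.

0.7705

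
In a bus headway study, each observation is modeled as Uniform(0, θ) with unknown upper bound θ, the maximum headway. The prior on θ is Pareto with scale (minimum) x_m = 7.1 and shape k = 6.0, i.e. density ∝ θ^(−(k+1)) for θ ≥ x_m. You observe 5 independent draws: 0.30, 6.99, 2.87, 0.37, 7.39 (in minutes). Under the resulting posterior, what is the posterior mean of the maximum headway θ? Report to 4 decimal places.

A Pareto(scale x_m, shape k) prior on the upper bound θ of Uniform(0, θ) is conjugate: posterior is Pareto(max(x_m, max xᵢ), k + n).
Sample maximum = 7.39; prior scale x_m = 7.1 → posterior scale = max = 7.39.
Posterior shape = 6.0 + 5 = 11.0.
E[θ|data] = k·x_m/(k−1) = 11.0·7.39/10.0 = 8.1290.

8.1290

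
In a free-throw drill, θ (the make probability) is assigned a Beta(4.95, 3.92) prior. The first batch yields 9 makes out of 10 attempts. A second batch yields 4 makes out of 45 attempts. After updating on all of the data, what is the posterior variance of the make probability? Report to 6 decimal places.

0.003115

The Beta prior is conjugate to a Binomial/Bernoulli likelihood; the update adds successes to α and failures to β.
After batch 1: Beta(4.95+9, 3.92+1) = Beta(13.95, 4.92).
After batch 2: Beta(13.95+4, 4.92+41) = Beta(17.95, 45.92).
Var = αβ/((α+β)²(α+β+1)) = 17.95·45.92/(63.87²·64.87) = 0.003115.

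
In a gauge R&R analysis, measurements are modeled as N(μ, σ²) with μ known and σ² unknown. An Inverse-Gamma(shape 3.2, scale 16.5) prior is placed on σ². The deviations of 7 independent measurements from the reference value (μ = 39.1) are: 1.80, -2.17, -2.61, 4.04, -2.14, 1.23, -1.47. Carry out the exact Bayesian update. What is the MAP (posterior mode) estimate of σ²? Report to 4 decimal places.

4.6971

With known mean μ and an Inverse-Gamma(α, β) prior on σ², the Normal likelihood is conjugate: posterior is Inv-Gamma(α + n/2, β + Σ(xᵢ−μ)²/2).
Σ(xᵢ−μ)² = (1.80)² + (-2.17)² + (-2.61)² + (4.04)² + (-2.14)² + (1.23)² + (-1.47)² = 39.3360.
Posterior: Inv-Gamma(3.2 + 7/2, 16.5 + 39.3360/2) = Inv-Gamma(6.70, 36.16800).
Mode = β/(α+1) = 36.16800/7.70 = 4.6971.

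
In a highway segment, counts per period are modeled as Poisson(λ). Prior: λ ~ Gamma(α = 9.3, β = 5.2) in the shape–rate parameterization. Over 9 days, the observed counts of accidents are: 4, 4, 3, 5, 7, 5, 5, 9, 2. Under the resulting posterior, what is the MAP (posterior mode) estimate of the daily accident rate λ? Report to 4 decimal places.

With a Gamma(shape α, rate β) prior, the Poisson likelihood is conjugate: the posterior is Gamma(α + ΣXᵢ, β + n).
Sum of counts S = 44 over n = 9 days.
Posterior: Gamma(α+S, β+n) = Gamma(9.3+44, 5.2+9) = Gamma(53.3, 14.2).
Mode of Gamma(α,β) for α≥1 is (α−1)/β = 52.3/14.2 = 3.6831.

3.6831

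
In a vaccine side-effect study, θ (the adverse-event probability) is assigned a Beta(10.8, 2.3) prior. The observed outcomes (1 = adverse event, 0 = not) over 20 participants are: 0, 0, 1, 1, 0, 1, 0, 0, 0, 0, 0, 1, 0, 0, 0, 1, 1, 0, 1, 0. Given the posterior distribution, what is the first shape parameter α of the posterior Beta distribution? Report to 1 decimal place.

The Beta prior is conjugate to a Binomial/Bernoulli likelihood; the update adds successes to α and failures to β.
Posterior: Beta(α+k, β+n−k) = Beta(10.8+7, 2.3+13) = Beta(17.8, 15.3).
Posterior α = 17.8.

17.8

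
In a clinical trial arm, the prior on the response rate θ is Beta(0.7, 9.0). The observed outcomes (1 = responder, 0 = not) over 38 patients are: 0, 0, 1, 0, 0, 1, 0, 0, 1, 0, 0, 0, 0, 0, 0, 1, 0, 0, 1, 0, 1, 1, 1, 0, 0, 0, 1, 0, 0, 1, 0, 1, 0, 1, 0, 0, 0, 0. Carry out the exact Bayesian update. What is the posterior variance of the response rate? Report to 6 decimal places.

0.004011

The Beta prior is conjugate to a Binomial/Bernoulli likelihood; the update adds successes to α and failures to β.
Posterior: Beta(α+k, β+n−k) = Beta(0.7+12, 9.0+26) = Beta(12.7, 35.0).
Var = αβ/((α+β)²(α+β+1)) = 12.7·35.0/(47.7²·48.7) = 0.004011.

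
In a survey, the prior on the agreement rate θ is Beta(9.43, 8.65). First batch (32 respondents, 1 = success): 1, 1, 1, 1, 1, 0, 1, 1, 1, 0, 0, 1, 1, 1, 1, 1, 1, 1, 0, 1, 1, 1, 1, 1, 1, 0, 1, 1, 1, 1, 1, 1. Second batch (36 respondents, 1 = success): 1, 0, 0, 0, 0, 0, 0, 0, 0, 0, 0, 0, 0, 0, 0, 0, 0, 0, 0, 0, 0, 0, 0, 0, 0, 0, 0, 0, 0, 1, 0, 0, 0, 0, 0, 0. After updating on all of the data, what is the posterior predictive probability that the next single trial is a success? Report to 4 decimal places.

0.4464

The Beta prior is conjugate to a Binomial/Bernoulli likelihood; the update adds successes to α and failures to β.
After batch 1: Beta(9.43+27, 8.65+5) = Beta(36.43, 13.65).
After batch 2: Beta(36.43+2, 13.65+34) = Beta(38.43, 47.65).
For a single future Bernoulli trial, P(success | data) = α/(α+β) = 0.4464.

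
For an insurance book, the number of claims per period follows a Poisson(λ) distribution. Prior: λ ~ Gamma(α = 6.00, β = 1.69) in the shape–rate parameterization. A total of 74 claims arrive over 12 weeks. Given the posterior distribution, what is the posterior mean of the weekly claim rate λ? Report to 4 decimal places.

5.8437

With a Gamma(shape α, rate β) prior, the Poisson likelihood is conjugate: the posterior is Gamma(α + ΣXᵢ, β + n).
Posterior: Gamma(α+S, β+n) = Gamma(6.00+74, 1.69+12) = Gamma(80.00, 13.69).
Posterior mean = α/β = 80.00/13.69 = 5.8437.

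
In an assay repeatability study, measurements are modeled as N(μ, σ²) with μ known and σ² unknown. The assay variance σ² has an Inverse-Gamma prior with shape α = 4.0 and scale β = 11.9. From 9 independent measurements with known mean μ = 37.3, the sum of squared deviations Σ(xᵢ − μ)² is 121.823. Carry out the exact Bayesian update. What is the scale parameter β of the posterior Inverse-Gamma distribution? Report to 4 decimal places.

72.8115

With known mean μ and an Inverse-Gamma(α, β) prior on σ², the Normal likelihood is conjugate: posterior is Inv-Gamma(α + n/2, β + Σ(xᵢ−μ)²/2).
Posterior: Inv-Gamma(4.0 + 9/2, 11.9 + 121.823/2) = Inv-Gamma(8.50, 72.8115).
Posterior β = 72.8115.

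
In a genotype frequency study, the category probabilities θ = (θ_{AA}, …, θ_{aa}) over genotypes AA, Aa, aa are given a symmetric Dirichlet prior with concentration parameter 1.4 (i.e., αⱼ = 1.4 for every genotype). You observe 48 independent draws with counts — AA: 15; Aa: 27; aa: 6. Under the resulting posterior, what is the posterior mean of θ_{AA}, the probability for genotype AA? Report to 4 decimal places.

The Dirichlet prior is conjugate to the Multinomial likelihood: each posterior αⱼ = prior αⱼ + observed count nⱼ.
Posterior concentration: (16.4, 28.4, 7.4), total = 52.2.
E[θ_{AA}|data] = α_{AA}/Σα = 16.4/52.2 = 0.3142.

0.3142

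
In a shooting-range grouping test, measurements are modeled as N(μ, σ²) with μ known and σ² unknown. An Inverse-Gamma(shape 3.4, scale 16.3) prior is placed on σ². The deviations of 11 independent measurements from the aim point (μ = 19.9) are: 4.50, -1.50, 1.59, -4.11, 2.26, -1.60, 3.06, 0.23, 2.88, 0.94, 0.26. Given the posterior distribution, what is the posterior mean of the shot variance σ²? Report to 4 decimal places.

With known mean μ and an Inverse-Gamma(α, β) prior on σ², the Normal likelihood is conjugate: posterior is Inv-Gamma(α + n/2, β + Σ(xᵢ−μ)²/2).
Σ(xᵢ−μ)² = (4.50)² + (-1.50)² + (1.59)² + (-4.11)² + (2.26)² + (-1.60)² + (3.06)² + (0.23)² + (2.88)² + (0.94)² + (0.26)² = 68.2499.
Posterior: Inv-Gamma(3.4 + 11/2, 16.3 + 68.2499/2) = Inv-Gamma(8.90, 50.42495).
E[σ²|data] = β/(α−1) = 50.42495/7.90 = 6.3829.

6.3829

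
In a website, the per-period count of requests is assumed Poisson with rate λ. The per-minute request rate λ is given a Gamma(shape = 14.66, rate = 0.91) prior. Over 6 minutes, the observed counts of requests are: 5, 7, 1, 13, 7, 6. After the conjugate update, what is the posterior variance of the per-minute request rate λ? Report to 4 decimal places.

1.1238

With a Gamma(shape α, rate β) prior, the Poisson likelihood is conjugate: the posterior is Gamma(α + ΣXᵢ, β + n).
Sum of counts S = 39 over n = 6 minutes.
Posterior: Gamma(α+S, β+n) = Gamma(14.66+39, 0.91+6) = Gamma(53.66, 6.91).
Var = α/β² = 53.66/6.91² = 1.1238.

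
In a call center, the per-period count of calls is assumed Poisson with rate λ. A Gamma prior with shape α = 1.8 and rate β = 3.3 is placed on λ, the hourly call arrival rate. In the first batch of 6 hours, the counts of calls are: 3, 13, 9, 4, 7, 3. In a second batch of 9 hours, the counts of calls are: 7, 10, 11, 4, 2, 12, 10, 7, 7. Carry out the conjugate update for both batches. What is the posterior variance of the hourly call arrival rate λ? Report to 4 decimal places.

0.3309

With a Gamma(shape α, rate β) prior, the Poisson likelihood is conjugate: the posterior is Gamma(α + ΣXᵢ, β + n).
Batch 1: sum of counts S = 39 over n = 6 hours.
After batch 1: Gamma(α+S, β+n) = Gamma(1.8+39, 3.3+6) = Gamma(40.8, 9.3).
Batch 2: sum of counts S = 70 over n = 9 hours.
After batch 2: Gamma(α+S, β+n) = Gamma(40.8+70, 9.3+9) = Gamma(110.8, 18.3).
Var = α/β² = 110.8/18.3² = 0.3309.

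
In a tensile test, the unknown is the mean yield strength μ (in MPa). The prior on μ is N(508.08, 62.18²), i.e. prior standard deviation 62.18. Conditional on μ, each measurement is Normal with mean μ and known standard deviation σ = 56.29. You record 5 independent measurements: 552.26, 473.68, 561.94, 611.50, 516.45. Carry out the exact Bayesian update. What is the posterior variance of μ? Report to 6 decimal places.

544.471460

For Normal data with known variance σ², a Normal(μ₀, σ₀²) prior on μ is conjugate. Posterior precision = 1/σ₀² + n/σ²; posterior mean is the precision-weighted average of μ₀ and x̄.
σ₀² = 62.18² = 3866.3524, σ² = 56.29² = 3168.5641; σ² + n·σ₀² = 3168.5641 + 5·3866.3524 = 22500.3261.
Posterior precision = 1/σ₀² + n/σ² = 1/3866.3524 + 5/3168.5641 = (σ² + n·σ₀²)/(σ₀²σ²) = 22500.3261/(3866.3524·3168.5641); posterior variance σₙ² = σ₀²σ²/(σ² + n·σ₀²) = 3866.3524·3168.5641/22500.3261 = 544.471460.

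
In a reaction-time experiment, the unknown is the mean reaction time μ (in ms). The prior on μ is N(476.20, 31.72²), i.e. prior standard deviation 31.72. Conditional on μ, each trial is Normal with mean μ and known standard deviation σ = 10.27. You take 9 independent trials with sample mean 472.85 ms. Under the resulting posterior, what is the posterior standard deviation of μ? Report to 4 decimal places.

3.4036

For Normal data with known variance σ², a Normal(μ₀, σ₀²) prior on μ is conjugate. Posterior precision = 1/σ₀² + n/σ²; posterior mean is the precision-weighted average of μ₀ and x̄.
σ₀² = 31.72² = 1006.1584, σ² = 10.27² = 105.4729; σ² + n·σ₀² = 105.4729 + 9·1006.1584 = 9160.8985.
Posterior precision = 1/σ₀² + n/σ² = 1/1006.1584 + 9/105.4729 = (σ² + n·σ₀²)/(σ₀²σ²) = 9160.8985/(1006.1584·105.4729); posterior variance σₙ² = σ₀²σ²/(σ² + n·σ₀²) = 1006.1584·105.4729/9160.8985 = 11.584283.
Posterior SD = √σₙ² = √(1006.1584·105.4729/9160.8985) = 3.4036.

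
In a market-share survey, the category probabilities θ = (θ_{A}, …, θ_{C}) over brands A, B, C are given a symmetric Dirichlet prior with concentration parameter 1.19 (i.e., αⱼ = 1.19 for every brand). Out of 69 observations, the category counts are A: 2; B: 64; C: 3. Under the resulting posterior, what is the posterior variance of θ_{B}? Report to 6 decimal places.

0.001242

The Dirichlet prior is conjugate to the Multinomial likelihood: each posterior αⱼ = prior αⱼ + observed count nⱼ.
Posterior concentration: (3.19, 65.19, 4.19), total = 72.57.
Var[θ_j] = α_j(Σα−α_j)/((Σα)²(Σα+1)) = 65.19·7.38/(72.57²·73.57) = 0.001242.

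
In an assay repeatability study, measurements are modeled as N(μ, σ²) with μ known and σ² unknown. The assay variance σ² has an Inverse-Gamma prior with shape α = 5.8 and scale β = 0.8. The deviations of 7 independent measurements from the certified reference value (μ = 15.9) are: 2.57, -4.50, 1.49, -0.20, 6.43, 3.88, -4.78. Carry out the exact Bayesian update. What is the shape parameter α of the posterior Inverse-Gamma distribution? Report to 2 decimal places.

9.30

With known mean μ and an Inverse-Gamma(α, β) prior on σ², the Normal likelihood is conjugate: posterior is Inv-Gamma(α + n/2, β + Σ(xᵢ−μ)²/2).
Σ(xᵢ−μ)² = (2.57)² + (-4.50)² + (1.49)² + (-0.20)² + (6.43)² + (3.88)² + (-4.78)² = 108.3627.
Posterior: Inv-Gamma(5.8 + 7/2, 0.8 + 108.3627/2) = Inv-Gamma(9.30, 54.98135).
Posterior α = 9.30.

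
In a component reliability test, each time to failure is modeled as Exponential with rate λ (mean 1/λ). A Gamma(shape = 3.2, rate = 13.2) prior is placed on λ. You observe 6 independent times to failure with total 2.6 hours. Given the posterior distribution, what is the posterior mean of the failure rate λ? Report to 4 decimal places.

With a Gamma(shape α, rate β) prior on the exponential rate λ, the posterior after n observations with total T = Σxᵢ is Gamma(α+n, β+T).
Posterior: Gamma(3.2+6, 13.2+2.6) = Gamma(9.2, 15.8).
Posterior mean of λ = α/β = 9.2/15.8 = 0.5823.

0.5823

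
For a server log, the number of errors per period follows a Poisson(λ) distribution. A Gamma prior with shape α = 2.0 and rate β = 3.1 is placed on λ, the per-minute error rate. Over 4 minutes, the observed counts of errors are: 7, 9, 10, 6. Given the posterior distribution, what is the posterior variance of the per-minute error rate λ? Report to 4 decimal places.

0.6745

With a Gamma(shape α, rate β) prior, the Poisson likelihood is conjugate: the posterior is Gamma(α + ΣXᵢ, β + n).
Sum of counts S = 32 over n = 4 minutes.
Posterior: Gamma(α+S, β+n) = Gamma(2.0+32, 3.1+4) = Gamma(34.0, 7.1).
Var = α/β² = 34.0/7.1² = 0.6745.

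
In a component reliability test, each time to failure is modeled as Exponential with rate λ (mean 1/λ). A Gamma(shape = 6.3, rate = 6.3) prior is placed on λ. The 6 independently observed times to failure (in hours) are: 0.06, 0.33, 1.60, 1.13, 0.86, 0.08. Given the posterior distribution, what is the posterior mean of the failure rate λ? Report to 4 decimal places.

1.1873

With a Gamma(shape α, rate β) prior on the exponential rate λ, the posterior after n observations with total T = Σxᵢ is Gamma(α+n, β+T).
Sum of observations T = 4.06 hours; n = 6.
Posterior: Gamma(6.3+6, 6.3+4.06) = Gamma(12.3, 10.36).
Posterior mean of λ = α/β = 12.3/10.36 = 1.1873.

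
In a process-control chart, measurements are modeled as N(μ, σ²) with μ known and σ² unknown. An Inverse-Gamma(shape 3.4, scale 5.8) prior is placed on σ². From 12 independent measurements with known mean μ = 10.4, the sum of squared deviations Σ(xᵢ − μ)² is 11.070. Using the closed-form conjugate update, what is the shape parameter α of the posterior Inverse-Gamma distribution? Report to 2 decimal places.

With known mean μ and an Inverse-Gamma(α, β) prior on σ², the Normal likelihood is conjugate: posterior is Inv-Gamma(α + n/2, β + Σ(xᵢ−μ)²/2).
Posterior: Inv-Gamma(3.4 + 12/2, 5.8 + 11.070/2) = Inv-Gamma(9.40, 11.3350).
Posterior α = 9.40.

9.40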